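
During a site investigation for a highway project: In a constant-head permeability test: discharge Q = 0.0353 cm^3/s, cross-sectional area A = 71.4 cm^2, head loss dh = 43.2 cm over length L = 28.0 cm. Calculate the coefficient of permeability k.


Compute hydraulic gradient:
i = dh / L = 43.2 / 28.0 = 1.54286
Then apply Darcy's law:
k = Q / (A * i)
k = 0.0353 / (71.4 * 1.54286)
k = 0.0353 / 110.16
k = 0.00032 cm/s


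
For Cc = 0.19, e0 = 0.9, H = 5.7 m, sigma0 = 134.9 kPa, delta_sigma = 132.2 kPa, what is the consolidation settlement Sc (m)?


Result: 0.1691 m

Derivation:
Using Sc = Cc * H / (1 + e0) * log10((sigma0 + delta_sigma) / sigma0)
Stress ratio = (134.9 + 132.2) / 134.9 = 1.97999
log10(1.97999) = 0.296662
Cc * H / (1 + e0) = 0.19 * 5.7 / (1 + 0.9) = 0.57
Sc = 0.57 * 0.296662
Sc = 0.1691 m


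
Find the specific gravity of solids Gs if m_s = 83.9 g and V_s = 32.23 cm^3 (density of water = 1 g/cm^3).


Using Gs = m_s / (V_s * rho_w)
Since rho_w = 1 g/cm^3:
Gs = 83.9 / 32.23
Gs = 2.603


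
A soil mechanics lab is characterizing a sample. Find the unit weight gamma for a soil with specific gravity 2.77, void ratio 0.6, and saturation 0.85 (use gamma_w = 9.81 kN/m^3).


Using gamma = gamma_w * (Gs + S*e) / (1 + e)
Numerator: Gs + S*e = 2.77 + 0.85*0.6 = 3.28
Denominator: 1 + e = 1 + 0.6 = 1.6
gamma = 9.81 * 3.28 / 1.6
gamma = 20.11 kN/m^3


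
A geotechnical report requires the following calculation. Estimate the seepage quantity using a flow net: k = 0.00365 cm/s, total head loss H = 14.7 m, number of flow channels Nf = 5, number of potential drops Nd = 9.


Convert k to m/s for unit consistency with H:
k = 0.00365 cm/s = 0.00365 / 100 m/s = 3.65e-05 m/s
Using q = k * H * Nf / Nd
Nf / Nd = 5 / 9 = 0.5556
q = 3.65e-05 * 14.7 * 0.5556
q = 0.0002981 m^3/s per m


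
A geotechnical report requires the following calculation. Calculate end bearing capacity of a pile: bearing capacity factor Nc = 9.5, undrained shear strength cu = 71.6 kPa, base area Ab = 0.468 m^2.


Result: 318.33 kN

Derivation:
Using Qb = Nc * cu * Ab
Qb = 9.5 * 71.6 * 0.468
Qb = 318.33 kN


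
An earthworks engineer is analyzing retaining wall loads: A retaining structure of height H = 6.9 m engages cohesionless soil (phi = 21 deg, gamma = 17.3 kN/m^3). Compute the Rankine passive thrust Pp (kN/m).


Compute passive earth pressure coefficient:
Kp = tan^2(45 + phi/2) = tan^2(55.5) = 2.117051
Compute passive force:
Pp = 0.5 * Kp * gamma * H^2
Pp = 0.5 * 2.117051 * 17.3 * 6.9^2
Pp = 871.86 kN/m


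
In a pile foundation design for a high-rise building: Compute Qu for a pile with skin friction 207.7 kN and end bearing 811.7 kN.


Using Qu = Qf + Qb
Qu = 207.7 + 811.7
Qu = 1019.4 kN


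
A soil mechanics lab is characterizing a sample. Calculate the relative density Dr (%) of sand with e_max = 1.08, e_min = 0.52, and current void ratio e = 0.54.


Using Dr = (e_max - e) / (e_max - e_min) * 100
e_max - e = 1.08 - 0.54 = 0.54
e_max - e_min = 1.08 - 0.52 = 0.56
Dr = 0.54 / 0.56 * 100
Dr = 96.43 %


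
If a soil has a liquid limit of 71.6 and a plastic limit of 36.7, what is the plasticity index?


Using PI = LL - PL
PI = 71.6 - 36.7
PI = 34.9


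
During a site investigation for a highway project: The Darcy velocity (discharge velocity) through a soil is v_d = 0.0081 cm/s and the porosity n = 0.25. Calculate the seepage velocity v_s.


Result: 0.0324 cm/s

Derivation:
Using v_s = v_d / n
v_s = 0.0081 / 0.25
v_s = 0.0324 cm/s


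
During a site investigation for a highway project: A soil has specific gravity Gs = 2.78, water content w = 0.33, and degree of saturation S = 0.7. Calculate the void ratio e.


Result: 1.3106

Derivation:
Using the relation e = Gs * w / S
e = 2.78 * 0.33 / 0.7
e = 1.3106


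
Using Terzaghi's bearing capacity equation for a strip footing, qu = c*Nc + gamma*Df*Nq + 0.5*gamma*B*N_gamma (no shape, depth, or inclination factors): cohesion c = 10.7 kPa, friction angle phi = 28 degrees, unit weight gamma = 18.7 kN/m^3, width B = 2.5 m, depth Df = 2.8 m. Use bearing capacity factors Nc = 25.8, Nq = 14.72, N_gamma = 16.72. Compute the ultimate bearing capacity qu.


Compute qu = c*Nc + gamma*Df*Nq + 0.5*gamma*B*N_gamma
Term 1: 10.7 * 25.8 = 276.06
Term 2: 18.7 * 2.8 * 14.72 = 770.7392
Term 3: 0.5 * 18.7 * 2.5 * 16.72 = 390.83
qu = 276.06 + 770.7392 + 390.83
qu = 1437.63 kPa


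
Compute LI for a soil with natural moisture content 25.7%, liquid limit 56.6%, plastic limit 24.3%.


First compute the plasticity index:
PI = LL - PL = 56.6 - 24.3 = 32.3
Then compute the liquidity index:
LI = (w - PL) / PI
LI = (25.7 - 24.3) / 32.3
LI = 0.043


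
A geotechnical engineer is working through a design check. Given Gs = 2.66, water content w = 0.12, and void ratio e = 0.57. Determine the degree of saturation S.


Using S = Gs * w / e
S = 2.66 * 0.12 / 0.57
S = 0.56


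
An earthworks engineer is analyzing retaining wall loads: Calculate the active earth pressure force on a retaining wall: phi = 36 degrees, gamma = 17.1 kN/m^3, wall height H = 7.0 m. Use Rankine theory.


Result: 108.77 kN/m

Derivation:
Compute active earth pressure coefficient:
Ka = tan^2(45 - phi/2) = tan^2(27.0) = 0.259616
Compute active force:
Pa = 0.5 * Ka * gamma * H^2
Pa = 0.5 * 0.259616 * 17.1 * 7.0^2
Pa = 108.77 kN/m


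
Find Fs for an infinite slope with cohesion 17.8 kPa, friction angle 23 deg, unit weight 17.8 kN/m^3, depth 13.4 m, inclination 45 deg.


Using Fs = c / (gamma*H*sin(beta)*cos(beta)) + tan(phi)/tan(beta)
Cohesion contribution = 17.8 / (17.8*13.4*sin(45)*cos(45))
Cohesion contribution = 0.149254
Friction contribution = tan(23)/tan(45) = 0.424475
Fs = 0.149254 + 0.424475
Fs = 0.574


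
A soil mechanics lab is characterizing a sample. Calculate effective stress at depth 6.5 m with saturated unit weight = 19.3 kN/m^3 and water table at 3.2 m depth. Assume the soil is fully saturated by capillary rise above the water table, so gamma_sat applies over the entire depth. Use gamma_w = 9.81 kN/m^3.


Result: 93.08 kPa

Derivation:
Total stress = gamma_sat * depth
sigma = 19.3 * 6.5 = 125.45 kPa
Pore water pressure u = gamma_w * (depth - d_wt)
u = 9.81 * (6.5 - 3.2) = 32.373 kPa
Effective stress = sigma - u
sigma' = 125.45 - 32.373 = 93.08 kPa


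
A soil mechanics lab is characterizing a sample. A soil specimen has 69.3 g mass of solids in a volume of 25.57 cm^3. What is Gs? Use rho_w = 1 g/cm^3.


Using Gs = m_s / (V_s * rho_w)
Since rho_w = 1 g/cm^3:
Gs = 69.3 / 25.57
Gs = 2.71


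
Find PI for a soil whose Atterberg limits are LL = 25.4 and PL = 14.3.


Using PI = LL - PL
PI = 25.4 - 14.3
PI = 11.1


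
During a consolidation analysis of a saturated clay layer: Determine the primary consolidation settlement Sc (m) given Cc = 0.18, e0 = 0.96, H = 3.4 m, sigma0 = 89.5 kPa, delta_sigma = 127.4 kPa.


Using Sc = Cc * H / (1 + e0) * log10((sigma0 + delta_sigma) / sigma0)
Stress ratio = (89.5 + 127.4) / 89.5 = 2.42346
log10(2.42346) = 0.384437
Cc * H / (1 + e0) = 0.18 * 3.4 / (1 + 0.96) = 0.312245
Sc = 0.312245 * 0.384437
Sc = 0.12 m


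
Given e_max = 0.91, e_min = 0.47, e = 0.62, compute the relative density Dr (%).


Using Dr = (e_max - e) / (e_max - e_min) * 100
e_max - e = 0.91 - 0.62 = 0.29
e_max - e_min = 0.91 - 0.47 = 0.44
Dr = 0.29 / 0.44 * 100
Dr = 65.91 %


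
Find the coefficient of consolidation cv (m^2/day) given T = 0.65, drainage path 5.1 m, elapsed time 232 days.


Using cv = T * H_dr^2 / t
H_dr^2 = 5.1^2 = 26.01
cv = 0.65 * 26.01 / 232
cv = 0.07287 m^2/day


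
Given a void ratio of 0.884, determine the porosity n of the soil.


Using the relation n = e / (1 + e)
n = 0.884 / (1 + 0.884)
n = 0.884 / 1.884
n = 0.4692


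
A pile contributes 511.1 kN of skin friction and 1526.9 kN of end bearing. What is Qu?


Using Qu = Qf + Qb
Qu = 511.1 + 1526.9
Qu = 2038.0 kN


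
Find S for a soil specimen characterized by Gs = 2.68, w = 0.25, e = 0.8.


Using S = Gs * w / e
S = 2.68 * 0.25 / 0.8
S = 0.8375


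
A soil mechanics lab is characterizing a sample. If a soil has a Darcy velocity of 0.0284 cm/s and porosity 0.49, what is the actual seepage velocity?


Using v_s = v_d / n
v_s = 0.0284 / 0.49
v_s = 0.05796 cm/s


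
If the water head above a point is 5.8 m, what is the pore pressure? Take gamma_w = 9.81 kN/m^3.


Using u = gamma_w * h_w
u = 9.81 * 5.8
u = 56.9 kPa


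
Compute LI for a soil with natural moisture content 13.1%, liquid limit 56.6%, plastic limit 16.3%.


First compute the plasticity index:
PI = LL - PL = 56.6 - 16.3 = 40.3
Then compute the liquidity index:
LI = (w - PL) / PI
LI = (13.1 - 16.3) / 40.3
LI = -0.079


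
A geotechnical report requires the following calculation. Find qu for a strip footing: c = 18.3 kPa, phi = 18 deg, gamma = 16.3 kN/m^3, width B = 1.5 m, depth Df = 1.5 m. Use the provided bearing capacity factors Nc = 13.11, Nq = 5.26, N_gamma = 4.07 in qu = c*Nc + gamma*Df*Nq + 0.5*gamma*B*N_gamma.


Result: 418.28 kPa

Derivation:
Compute qu = c*Nc + gamma*Df*Nq + 0.5*gamma*B*N_gamma
Term 1: 18.3 * 13.11 = 239.913
Term 2: 16.3 * 1.5 * 5.26 = 128.607
Term 3: 0.5 * 16.3 * 1.5 * 4.07 = 49.75575
qu = 239.913 + 128.607 + 49.75575
qu = 418.28 kPa


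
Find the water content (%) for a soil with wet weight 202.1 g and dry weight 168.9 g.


Using w = (m_wet - m_dry) / m_dry * 100
m_wet - m_dry = 202.1 - 168.9 = 33.2 g
w = 33.2 / 168.9 * 100
w = 19.66 %


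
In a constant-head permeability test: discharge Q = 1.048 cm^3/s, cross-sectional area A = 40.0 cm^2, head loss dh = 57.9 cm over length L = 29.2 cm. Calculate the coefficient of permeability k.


Result: 0.013213 cm/s

Derivation:
Compute hydraulic gradient:
i = dh / L = 57.9 / 29.2 = 1.98288
Then apply Darcy's law:
k = Q / (A * i)
k = 1.048 / (40.0 * 1.98288)
k = 1.048 / 79.3151
k = 0.013213 cm/s


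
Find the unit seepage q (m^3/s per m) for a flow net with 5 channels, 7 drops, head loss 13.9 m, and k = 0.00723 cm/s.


Result: 0.0007178 m^3/s per m

Derivation:
Convert k to m/s for unit consistency with H:
k = 0.00723 cm/s = 0.00723 / 100 m/s = 7.23e-05 m/s
Using q = k * H * Nf / Nd
Nf / Nd = 5 / 7 = 0.7143
q = 7.23e-05 * 13.9 * 0.7143
q = 0.0007178 m^3/s per m


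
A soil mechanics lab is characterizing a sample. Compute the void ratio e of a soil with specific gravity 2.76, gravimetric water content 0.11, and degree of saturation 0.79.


Result: 0.3843

Derivation:
Using the relation e = Gs * w / S
e = 2.76 * 0.11 / 0.79
e = 0.3843


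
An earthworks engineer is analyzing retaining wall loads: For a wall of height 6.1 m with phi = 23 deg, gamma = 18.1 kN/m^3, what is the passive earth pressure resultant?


Compute passive earth pressure coefficient:
Kp = tan^2(45 + phi/2) = tan^2(56.5) = 2.282623
Compute passive force:
Pp = 0.5 * Kp * gamma * H^2
Pp = 0.5 * 2.282623 * 18.1 * 6.1^2
Pp = 768.67 kN/m


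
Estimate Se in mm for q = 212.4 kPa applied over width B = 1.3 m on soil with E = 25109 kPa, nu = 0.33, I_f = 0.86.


Result: 8.427 mm

Derivation:
Using Se = q * B * (1 - nu^2) * I_f / E
1 - nu^2 = 1 - 0.33^2 = 0.8911
Se = 212.4 * 1.3 * 0.8911 * 0.86 / 25109
Se = 0.008427 m
Convert to mm: Se = 0.008427 * 1000 = 8.427 mm


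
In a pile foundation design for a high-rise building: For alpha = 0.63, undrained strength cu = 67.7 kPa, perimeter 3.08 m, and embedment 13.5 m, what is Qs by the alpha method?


Result: 1773.43 kN

Derivation:
Using Qs = alpha * cu * perimeter * L
Qs = 0.63 * 67.7 * 3.08 * 13.5
Qs = 1773.43 kN


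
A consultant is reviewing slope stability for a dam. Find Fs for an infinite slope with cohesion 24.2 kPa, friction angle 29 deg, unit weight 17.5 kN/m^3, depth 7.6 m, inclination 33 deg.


Using Fs = c / (gamma*H*sin(beta)*cos(beta)) + tan(phi)/tan(beta)
Cohesion contribution = 24.2 / (17.5*7.6*sin(33)*cos(33))
Cohesion contribution = 0.398349
Friction contribution = tan(29)/tan(33) = 0.853561
Fs = 0.398349 + 0.853561
Fs = 1.252


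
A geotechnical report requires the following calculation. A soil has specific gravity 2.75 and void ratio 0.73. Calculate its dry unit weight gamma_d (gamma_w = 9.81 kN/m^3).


Result: 15.594 kN/m^3

Derivation:
Using gamma_d = Gs * gamma_w / (1 + e)
gamma_d = 2.75 * 9.81 / (1 + 0.73)
gamma_d = 2.75 * 9.81 / 1.73
gamma_d = 15.594 kN/m^3


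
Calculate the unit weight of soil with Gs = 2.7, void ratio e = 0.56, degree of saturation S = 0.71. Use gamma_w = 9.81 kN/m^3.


Using gamma = gamma_w * (Gs + S*e) / (1 + e)
Numerator: Gs + S*e = 2.7 + 0.71*0.56 = 3.0976
Denominator: 1 + e = 1 + 0.56 = 1.56
gamma = 9.81 * 3.0976 / 1.56
gamma = 19.479 kN/m^3


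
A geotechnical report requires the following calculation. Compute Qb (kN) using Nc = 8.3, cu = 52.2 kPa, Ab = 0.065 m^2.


Result: 28.16 kN

Derivation:
Using Qb = Nc * cu * Ab
Qb = 8.3 * 52.2 * 0.065
Qb = 28.16 kN


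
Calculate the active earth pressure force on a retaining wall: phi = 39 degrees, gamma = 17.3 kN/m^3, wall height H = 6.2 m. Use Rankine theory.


Compute active earth pressure coefficient:
Ka = tan^2(45 - phi/2) = tan^2(25.5) = 0.227506
Compute active force:
Pa = 0.5 * Ka * gamma * H^2
Pa = 0.5 * 0.227506 * 17.3 * 6.2^2
Pa = 75.65 kN/m


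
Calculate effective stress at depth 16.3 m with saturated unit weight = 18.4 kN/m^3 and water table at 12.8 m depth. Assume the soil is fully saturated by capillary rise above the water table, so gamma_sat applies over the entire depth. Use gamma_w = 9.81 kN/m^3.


Result: 265.59 kPa

Derivation:
Total stress = gamma_sat * depth
sigma = 18.4 * 16.3 = 299.92 kPa
Pore water pressure u = gamma_w * (depth - d_wt)
u = 9.81 * (16.3 - 12.8) = 34.335 kPa
Effective stress = sigma - u
sigma' = 299.92 - 34.335 = 265.59 kPa


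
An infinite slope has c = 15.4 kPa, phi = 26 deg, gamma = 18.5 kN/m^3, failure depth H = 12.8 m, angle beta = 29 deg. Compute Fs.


Result: 1.033

Derivation:
Using Fs = c / (gamma*H*sin(beta)*cos(beta)) + tan(phi)/tan(beta)
Cohesion contribution = 15.4 / (18.5*12.8*sin(29)*cos(29))
Cohesion contribution = 0.153373
Friction contribution = tan(26)/tan(29) = 0.879893
Fs = 0.153373 + 0.879893
Fs = 1.033


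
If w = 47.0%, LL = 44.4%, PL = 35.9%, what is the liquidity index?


Result: 1.306

Derivation:
First compute the plasticity index:
PI = LL - PL = 44.4 - 35.9 = 8.5
Then compute the liquidity index:
LI = (w - PL) / PI
LI = (47.0 - 35.9) / 8.5
LI = 1.306


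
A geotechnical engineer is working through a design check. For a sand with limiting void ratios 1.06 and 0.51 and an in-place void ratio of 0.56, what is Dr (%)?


Result: 90.91 %

Derivation:
Using Dr = (e_max - e) / (e_max - e_min) * 100
e_max - e = 1.06 - 0.56 = 0.5
e_max - e_min = 1.06 - 0.51 = 0.55
Dr = 0.5 / 0.55 * 100
Dr = 90.91 %


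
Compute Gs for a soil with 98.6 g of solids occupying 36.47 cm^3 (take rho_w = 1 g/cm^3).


Using Gs = m_s / (V_s * rho_w)
Since rho_w = 1 g/cm^3:
Gs = 98.6 / 36.47
Gs = 2.704


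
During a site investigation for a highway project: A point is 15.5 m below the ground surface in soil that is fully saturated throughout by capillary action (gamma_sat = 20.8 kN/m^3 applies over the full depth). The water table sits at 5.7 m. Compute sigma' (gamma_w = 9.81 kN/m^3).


Total stress = gamma_sat * depth
sigma = 20.8 * 15.5 = 322.4 kPa
Pore water pressure u = gamma_w * (depth - d_wt)
u = 9.81 * (15.5 - 5.7) = 96.138 kPa
Effective stress = sigma - u
sigma' = 322.4 - 96.138 = 226.26 kPa


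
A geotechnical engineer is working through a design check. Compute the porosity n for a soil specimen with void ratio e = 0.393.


Using the relation n = e / (1 + e)
n = 0.393 / (1 + 0.393)
n = 0.393 / 1.393
n = 0.2821


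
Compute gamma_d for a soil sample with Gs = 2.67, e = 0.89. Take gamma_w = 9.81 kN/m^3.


Using gamma_d = Gs * gamma_w / (1 + e)
gamma_d = 2.67 * 9.81 / (1 + 0.89)
gamma_d = 2.67 * 9.81 / 1.89
gamma_d = 13.859 kN/m^3


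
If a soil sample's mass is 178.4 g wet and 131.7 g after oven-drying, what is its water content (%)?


Result: 35.46 %

Derivation:
Using w = (m_wet - m_dry) / m_dry * 100
m_wet - m_dry = 178.4 - 131.7 = 46.7 g
w = 46.7 / 131.7 * 100
w = 35.46 %


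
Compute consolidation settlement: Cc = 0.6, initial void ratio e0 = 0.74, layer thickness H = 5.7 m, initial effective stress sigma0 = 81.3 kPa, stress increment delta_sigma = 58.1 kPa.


Using Sc = Cc * H / (1 + e0) * log10((sigma0 + delta_sigma) / sigma0)
Stress ratio = (81.3 + 58.1) / 81.3 = 1.71464
log10(1.71464) = 0.234172
Cc * H / (1 + e0) = 0.6 * 5.7 / (1 + 0.74) = 1.96552
Sc = 1.96552 * 0.234172
Sc = 0.4603 m


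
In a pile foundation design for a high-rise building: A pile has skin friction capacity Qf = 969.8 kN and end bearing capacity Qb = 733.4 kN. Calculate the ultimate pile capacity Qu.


Using Qu = Qf + Qb
Qu = 969.8 + 733.4
Qu = 1703.2 kN


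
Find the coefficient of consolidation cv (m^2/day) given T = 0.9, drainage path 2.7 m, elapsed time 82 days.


Using cv = T * H_dr^2 / t
H_dr^2 = 2.7^2 = 7.29
cv = 0.9 * 7.29 / 82
cv = 0.08001 m^2/day


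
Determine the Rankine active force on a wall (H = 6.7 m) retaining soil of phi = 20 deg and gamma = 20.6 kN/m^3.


Result: 226.69 kN/m

Derivation:
Compute active earth pressure coefficient:
Ka = tan^2(45 - phi/2) = tan^2(35.0) = 0.490291
Compute active force:
Pa = 0.5 * Ka * gamma * H^2
Pa = 0.5 * 0.490291 * 20.6 * 6.7^2
Pa = 226.69 kN/m


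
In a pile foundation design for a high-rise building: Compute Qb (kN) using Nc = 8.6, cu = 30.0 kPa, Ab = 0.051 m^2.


Using Qb = Nc * cu * Ab
Qb = 8.6 * 30.0 * 0.051
Qb = 13.16 kN


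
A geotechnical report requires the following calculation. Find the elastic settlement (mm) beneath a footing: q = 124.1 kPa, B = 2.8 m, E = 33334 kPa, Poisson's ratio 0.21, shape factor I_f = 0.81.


Result: 8.071 mm

Derivation:
Using Se = q * B * (1 - nu^2) * I_f / E
1 - nu^2 = 1 - 0.21^2 = 0.9559
Se = 124.1 * 2.8 * 0.9559 * 0.81 / 33334
Se = 0.008071 m
Convert to mm: Se = 0.008071 * 1000 = 8.071 mm


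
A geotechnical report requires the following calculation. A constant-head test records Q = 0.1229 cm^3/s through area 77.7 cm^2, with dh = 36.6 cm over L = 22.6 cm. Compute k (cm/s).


Compute hydraulic gradient:
i = dh / L = 36.6 / 22.6 = 1.61947
Then apply Darcy's law:
k = Q / (A * i)
k = 0.1229 / (77.7 * 1.61947)
k = 0.1229 / 125.833
k = 0.000977 cm/s


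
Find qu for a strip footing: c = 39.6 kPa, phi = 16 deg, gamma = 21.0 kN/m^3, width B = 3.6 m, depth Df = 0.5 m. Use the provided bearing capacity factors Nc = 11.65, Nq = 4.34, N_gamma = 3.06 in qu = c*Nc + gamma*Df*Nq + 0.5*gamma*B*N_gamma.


Result: 622.58 kPa

Derivation:
Compute qu = c*Nc + gamma*Df*Nq + 0.5*gamma*B*N_gamma
Term 1: 39.6 * 11.65 = 461.34
Term 2: 21.0 * 0.5 * 4.34 = 45.57
Term 3: 0.5 * 21.0 * 3.6 * 3.06 = 115.668
qu = 461.34 + 45.57 + 115.668
qu = 622.58 kPa


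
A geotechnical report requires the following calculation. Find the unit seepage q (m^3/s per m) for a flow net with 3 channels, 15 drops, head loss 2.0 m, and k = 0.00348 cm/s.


Convert k to m/s for unit consistency with H:
k = 0.00348 cm/s = 0.00348 / 100 m/s = 3.48e-05 m/s
Using q = k * H * Nf / Nd
Nf / Nd = 3 / 15 = 0.2
q = 3.48e-05 * 2.0 * 0.2
q = 1.392e-05 m^3/s per m


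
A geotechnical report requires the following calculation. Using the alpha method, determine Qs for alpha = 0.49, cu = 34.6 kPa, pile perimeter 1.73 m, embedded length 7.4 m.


Using Qs = alpha * cu * perimeter * L
Qs = 0.49 * 34.6 * 1.73 * 7.4
Qs = 217.05 kN


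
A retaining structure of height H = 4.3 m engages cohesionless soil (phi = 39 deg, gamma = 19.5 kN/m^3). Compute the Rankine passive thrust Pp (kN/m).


Result: 792.41 kN/m

Derivation:
Compute passive earth pressure coefficient:
Kp = tan^2(45 + phi/2) = tan^2(64.5) = 4.395495
Compute passive force:
Pp = 0.5 * Kp * gamma * H^2
Pp = 0.5 * 4.395495 * 19.5 * 4.3^2
Pp = 792.41 kN/m


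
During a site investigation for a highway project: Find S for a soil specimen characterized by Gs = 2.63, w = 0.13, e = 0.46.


Using S = Gs * w / e
S = 2.63 * 0.13 / 0.46
S = 0.7433


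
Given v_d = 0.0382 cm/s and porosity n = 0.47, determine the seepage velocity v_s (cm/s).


Using v_s = v_d / n
v_s = 0.0382 / 0.47
v_s = 0.08128 cm/s


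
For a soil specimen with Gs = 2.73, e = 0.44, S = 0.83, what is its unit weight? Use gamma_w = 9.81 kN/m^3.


Result: 21.086 kN/m^3

Derivation:
Using gamma = gamma_w * (Gs + S*e) / (1 + e)
Numerator: Gs + S*e = 2.73 + 0.83*0.44 = 3.0952
Denominator: 1 + e = 1 + 0.44 = 1.44
gamma = 9.81 * 3.0952 / 1.44
gamma = 21.086 kN/m^3


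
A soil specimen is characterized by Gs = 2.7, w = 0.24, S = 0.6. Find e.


Result: 1.08

Derivation:
Using the relation e = Gs * w / S
e = 2.7 * 0.24 / 0.6
e = 1.08


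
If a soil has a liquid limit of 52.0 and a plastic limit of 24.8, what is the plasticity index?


Using PI = LL - PL
PI = 52.0 - 24.8
PI = 27.2


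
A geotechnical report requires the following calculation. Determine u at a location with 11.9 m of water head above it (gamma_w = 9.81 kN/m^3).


Result: 116.74 kPa

Derivation:
Using u = gamma_w * h_w
u = 9.81 * 11.9
u = 116.74 kPa


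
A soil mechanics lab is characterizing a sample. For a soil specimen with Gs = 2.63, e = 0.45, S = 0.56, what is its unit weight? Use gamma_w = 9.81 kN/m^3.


Result: 19.498 kN/m^3

Derivation:
Using gamma = gamma_w * (Gs + S*e) / (1 + e)
Numerator: Gs + S*e = 2.63 + 0.56*0.45 = 2.882
Denominator: 1 + e = 1 + 0.45 = 1.45
gamma = 9.81 * 2.882 / 1.45
gamma = 19.498 kN/m^3


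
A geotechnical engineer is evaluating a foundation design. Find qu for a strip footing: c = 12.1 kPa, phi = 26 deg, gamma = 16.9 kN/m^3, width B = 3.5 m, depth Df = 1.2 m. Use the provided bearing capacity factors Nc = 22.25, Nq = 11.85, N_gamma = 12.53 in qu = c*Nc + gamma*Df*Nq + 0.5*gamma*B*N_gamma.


Compute qu = c*Nc + gamma*Df*Nq + 0.5*gamma*B*N_gamma
Term 1: 12.1 * 22.25 = 269.225
Term 2: 16.9 * 1.2 * 11.85 = 240.318
Term 3: 0.5 * 16.9 * 3.5 * 12.53 = 370.57475
qu = 269.225 + 240.318 + 370.57475
qu = 880.12 kPa


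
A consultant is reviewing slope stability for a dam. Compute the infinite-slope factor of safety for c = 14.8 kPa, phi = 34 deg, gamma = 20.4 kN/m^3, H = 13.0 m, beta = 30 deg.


Using Fs = c / (gamma*H*sin(beta)*cos(beta)) + tan(phi)/tan(beta)
Cohesion contribution = 14.8 / (20.4*13.0*sin(30)*cos(30))
Cohesion contribution = 0.128881
Friction contribution = tan(34)/tan(30) = 1.16828
Fs = 0.128881 + 1.16828
Fs = 1.297


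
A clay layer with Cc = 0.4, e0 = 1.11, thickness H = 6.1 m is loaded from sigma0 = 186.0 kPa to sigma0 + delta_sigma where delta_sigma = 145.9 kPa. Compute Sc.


Using Sc = Cc * H / (1 + e0) * log10((sigma0 + delta_sigma) / sigma0)
Stress ratio = (186.0 + 145.9) / 186.0 = 1.78441
log10(1.78441) = 0.251494
Cc * H / (1 + e0) = 0.4 * 6.1 / (1 + 1.11) = 1.1564
Sc = 1.1564 * 0.251494
Sc = 0.2908 m


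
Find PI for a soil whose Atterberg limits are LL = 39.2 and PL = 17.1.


Result: 22.1

Derivation:
Using PI = LL - PL
PI = 39.2 - 17.1
PI = 22.1


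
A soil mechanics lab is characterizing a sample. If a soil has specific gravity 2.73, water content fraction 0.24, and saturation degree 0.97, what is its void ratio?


Result: 0.6755

Derivation:
Using the relation e = Gs * w / S
e = 2.73 * 0.24 / 0.97
e = 0.6755


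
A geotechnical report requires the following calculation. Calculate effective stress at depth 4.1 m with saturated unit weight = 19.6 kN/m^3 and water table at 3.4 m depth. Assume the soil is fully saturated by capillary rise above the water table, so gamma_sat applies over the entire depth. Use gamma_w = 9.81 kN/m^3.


Total stress = gamma_sat * depth
sigma = 19.6 * 4.1 = 80.36 kPa
Pore water pressure u = gamma_w * (depth - d_wt)
u = 9.81 * (4.1 - 3.4) = 6.867 kPa
Effective stress = sigma - u
sigma' = 80.36 - 6.867 = 73.49 kPa


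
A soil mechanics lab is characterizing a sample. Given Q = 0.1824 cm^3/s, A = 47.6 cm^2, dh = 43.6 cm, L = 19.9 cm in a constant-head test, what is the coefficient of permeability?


Compute hydraulic gradient:
i = dh / L = 43.6 / 19.9 = 2.19095
Then apply Darcy's law:
k = Q / (A * i)
k = 0.1824 / (47.6 * 2.19095)
k = 0.1824 / 104.289
k = 0.001749 cm/s


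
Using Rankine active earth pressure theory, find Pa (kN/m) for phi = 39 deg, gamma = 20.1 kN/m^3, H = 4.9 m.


Result: 54.9 kN/m

Derivation:
Compute active earth pressure coefficient:
Ka = tan^2(45 - phi/2) = tan^2(25.5) = 0.227506
Compute active force:
Pa = 0.5 * Ka * gamma * H^2
Pa = 0.5 * 0.227506 * 20.1 * 4.9^2
Pa = 54.9 kN/m


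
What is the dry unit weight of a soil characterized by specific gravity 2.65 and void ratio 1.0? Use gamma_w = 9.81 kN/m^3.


Result: 12.998 kN/m^3

Derivation:
Using gamma_d = Gs * gamma_w / (1 + e)
gamma_d = 2.65 * 9.81 / (1 + 1.0)
gamma_d = 2.65 * 9.81 / 2.0
gamma_d = 12.998 kN/m^3


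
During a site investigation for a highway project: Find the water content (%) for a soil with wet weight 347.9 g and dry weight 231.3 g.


Using w = (m_wet - m_dry) / m_dry * 100
m_wet - m_dry = 347.9 - 231.3 = 116.6 g
w = 116.6 / 231.3 * 100
w = 50.41 %


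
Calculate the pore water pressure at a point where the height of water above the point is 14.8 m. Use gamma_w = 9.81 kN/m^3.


Result: 145.19 kPa

Derivation:
Using u = gamma_w * h_w
u = 9.81 * 14.8
u = 145.19 kPa


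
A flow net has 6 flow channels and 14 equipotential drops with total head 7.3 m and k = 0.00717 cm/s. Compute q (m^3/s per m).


Convert k to m/s for unit consistency with H:
k = 0.00717 cm/s = 0.00717 / 100 m/s = 7.17e-05 m/s
Using q = k * H * Nf / Nd
Nf / Nd = 6 / 14 = 0.4286
q = 7.17e-05 * 7.3 * 0.4286
q = 0.0002243 m^3/s per m


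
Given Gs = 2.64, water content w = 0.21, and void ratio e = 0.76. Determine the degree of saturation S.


Result: 0.7295

Derivation:
Using S = Gs * w / e
S = 2.64 * 0.21 / 0.76
S = 0.7295


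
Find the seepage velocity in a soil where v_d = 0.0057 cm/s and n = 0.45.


Using v_s = v_d / n
v_s = 0.0057 / 0.45
v_s = 0.01267 cm/s


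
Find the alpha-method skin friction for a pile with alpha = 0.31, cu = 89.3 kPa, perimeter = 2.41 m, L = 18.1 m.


Result: 1207.56 kN

Derivation:
Using Qs = alpha * cu * perimeter * L
Qs = 0.31 * 89.3 * 2.41 * 18.1
Qs = 1207.56 kN


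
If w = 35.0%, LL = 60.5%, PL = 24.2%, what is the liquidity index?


First compute the plasticity index:
PI = LL - PL = 60.5 - 24.2 = 36.3
Then compute the liquidity index:
LI = (w - PL) / PI
LI = (35.0 - 24.2) / 36.3
LI = 0.298


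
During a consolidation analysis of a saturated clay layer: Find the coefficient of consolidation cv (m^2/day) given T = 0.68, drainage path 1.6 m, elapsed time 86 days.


Using cv = T * H_dr^2 / t
H_dr^2 = 1.6^2 = 2.56
cv = 0.68 * 2.56 / 86
cv = 0.02024 m^2/day


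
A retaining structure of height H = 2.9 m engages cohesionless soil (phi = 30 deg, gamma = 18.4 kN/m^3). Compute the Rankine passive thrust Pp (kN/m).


Compute passive earth pressure coefficient:
Kp = tan^2(45 + phi/2) = tan^2(60.0) = 3
Compute passive force:
Pp = 0.5 * Kp * gamma * H^2
Pp = 0.5 * 3 * 18.4 * 2.9^2
Pp = 232.12 kN/m


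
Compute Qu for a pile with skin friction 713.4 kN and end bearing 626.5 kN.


Result: 1339.9 kN

Derivation:
Using Qu = Qf + Qb
Qu = 713.4 + 626.5
Qu = 1339.9 kN


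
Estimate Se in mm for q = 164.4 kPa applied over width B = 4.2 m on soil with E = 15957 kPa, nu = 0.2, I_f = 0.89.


Result: 36.971 mm

Derivation:
Using Se = q * B * (1 - nu^2) * I_f / E
1 - nu^2 = 1 - 0.2^2 = 0.96
Se = 164.4 * 4.2 * 0.96 * 0.89 / 15957
Se = 0.036971 m
Convert to mm: Se = 0.036971 * 1000 = 36.971 mm


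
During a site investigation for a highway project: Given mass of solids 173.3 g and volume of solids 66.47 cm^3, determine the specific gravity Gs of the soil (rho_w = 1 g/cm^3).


Result: 2.607

Derivation:
Using Gs = m_s / (V_s * rho_w)
Since rho_w = 1 g/cm^3:
Gs = 173.3 / 66.47
Gs = 2.607


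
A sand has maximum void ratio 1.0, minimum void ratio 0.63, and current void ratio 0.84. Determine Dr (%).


Using Dr = (e_max - e) / (e_max - e_min) * 100
e_max - e = 1.0 - 0.84 = 0.16
e_max - e_min = 1.0 - 0.63 = 0.37
Dr = 0.16 / 0.37 * 100
Dr = 43.24 %


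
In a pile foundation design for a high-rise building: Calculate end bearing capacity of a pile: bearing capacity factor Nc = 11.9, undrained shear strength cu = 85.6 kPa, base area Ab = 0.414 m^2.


Result: 421.72 kN

Derivation:
Using Qb = Nc * cu * Ab
Qb = 11.9 * 85.6 * 0.414
Qb = 421.72 kN


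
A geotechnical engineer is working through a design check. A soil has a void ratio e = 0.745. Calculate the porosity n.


Using the relation n = e / (1 + e)
n = 0.745 / (1 + 0.745)
n = 0.745 / 1.745
n = 0.4269


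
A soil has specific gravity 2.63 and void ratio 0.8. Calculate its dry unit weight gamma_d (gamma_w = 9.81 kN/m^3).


Using gamma_d = Gs * gamma_w / (1 + e)
gamma_d = 2.63 * 9.81 / (1 + 0.8)
gamma_d = 2.63 * 9.81 / 1.8
gamma_d = 14.333 kN/m^3


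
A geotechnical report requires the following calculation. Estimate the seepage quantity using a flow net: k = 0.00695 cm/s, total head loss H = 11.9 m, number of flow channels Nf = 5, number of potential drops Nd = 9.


Result: 0.0004595 m^3/s per m

Derivation:
Convert k to m/s for unit consistency with H:
k = 0.00695 cm/s = 0.00695 / 100 m/s = 6.95e-05 m/s
Using q = k * H * Nf / Nd
Nf / Nd = 5 / 9 = 0.5556
q = 6.95e-05 * 11.9 * 0.5556
q = 0.0004595 m^3/s per m


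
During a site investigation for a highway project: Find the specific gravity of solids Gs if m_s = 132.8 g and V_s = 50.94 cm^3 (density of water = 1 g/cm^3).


Using Gs = m_s / (V_s * rho_w)
Since rho_w = 1 g/cm^3:
Gs = 132.8 / 50.94
Gs = 2.607


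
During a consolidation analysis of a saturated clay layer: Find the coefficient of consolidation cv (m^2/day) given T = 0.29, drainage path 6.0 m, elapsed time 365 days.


Using cv = T * H_dr^2 / t
H_dr^2 = 6.0^2 = 36.0
cv = 0.29 * 36.0 / 365
cv = 0.0286 m^2/day


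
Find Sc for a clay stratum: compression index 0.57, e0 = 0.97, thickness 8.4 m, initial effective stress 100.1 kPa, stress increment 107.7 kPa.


Using Sc = Cc * H / (1 + e0) * log10((sigma0 + delta_sigma) / sigma0)
Stress ratio = (100.1 + 107.7) / 100.1 = 2.07592
log10(2.07592) = 0.317211
Cc * H / (1 + e0) = 0.57 * 8.4 / (1 + 0.97) = 2.43046
Sc = 2.43046 * 0.317211
Sc = 0.771 m


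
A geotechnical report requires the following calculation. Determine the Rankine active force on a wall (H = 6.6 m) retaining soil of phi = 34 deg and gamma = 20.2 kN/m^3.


Result: 124.38 kN/m

Derivation:
Compute active earth pressure coefficient:
Ka = tan^2(45 - phi/2) = tan^2(28.0) = 0.282715
Compute active force:
Pa = 0.5 * Ka * gamma * H^2
Pa = 0.5 * 0.282715 * 20.2 * 6.6^2
Pa = 124.38 kN/m


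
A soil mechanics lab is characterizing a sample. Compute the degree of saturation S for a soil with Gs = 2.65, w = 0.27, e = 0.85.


Result: 0.8418

Derivation:
Using S = Gs * w / e
S = 2.65 * 0.27 / 0.85
S = 0.8418


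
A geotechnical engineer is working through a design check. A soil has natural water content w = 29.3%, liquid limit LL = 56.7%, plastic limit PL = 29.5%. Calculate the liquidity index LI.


First compute the plasticity index:
PI = LL - PL = 56.7 - 29.5 = 27.2
Then compute the liquidity index:
LI = (w - PL) / PI
LI = (29.3 - 29.5) / 27.2
LI = -0.007


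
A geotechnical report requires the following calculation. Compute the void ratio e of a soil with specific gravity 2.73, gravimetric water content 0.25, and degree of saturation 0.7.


Using the relation e = Gs * w / S
e = 2.73 * 0.25 / 0.7
e = 0.975


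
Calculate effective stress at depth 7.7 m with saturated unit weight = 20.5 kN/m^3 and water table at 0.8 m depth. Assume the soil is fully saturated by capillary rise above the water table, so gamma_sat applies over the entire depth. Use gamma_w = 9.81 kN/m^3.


Total stress = gamma_sat * depth
sigma = 20.5 * 7.7 = 157.85 kPa
Pore water pressure u = gamma_w * (depth - d_wt)
u = 9.81 * (7.7 - 0.8) = 67.689 kPa
Effective stress = sigma - u
sigma' = 157.85 - 67.689 = 90.16 kPa


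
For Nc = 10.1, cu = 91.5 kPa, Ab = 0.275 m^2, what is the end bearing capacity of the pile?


Result: 254.14 kN

Derivation:
Using Qb = Nc * cu * Ab
Qb = 10.1 * 91.5 * 0.275
Qb = 254.14 kN


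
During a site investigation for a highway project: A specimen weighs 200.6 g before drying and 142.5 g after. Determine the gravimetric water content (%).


Using w = (m_wet - m_dry) / m_dry * 100
m_wet - m_dry = 200.6 - 142.5 = 58.1 g
w = 58.1 / 142.5 * 100
w = 40.77 %


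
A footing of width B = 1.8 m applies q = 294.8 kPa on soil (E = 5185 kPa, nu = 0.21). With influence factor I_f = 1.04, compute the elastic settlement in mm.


Using Se = q * B * (1 - nu^2) * I_f / E
1 - nu^2 = 1 - 0.21^2 = 0.9559
Se = 294.8 * 1.8 * 0.9559 * 1.04 / 5185
Se = 0.101741 m
Convert to mm: Se = 0.101741 * 1000 = 101.741 mm


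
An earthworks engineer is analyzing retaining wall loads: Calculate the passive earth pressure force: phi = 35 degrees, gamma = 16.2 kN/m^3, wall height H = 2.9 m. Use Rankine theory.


Compute passive earth pressure coefficient:
Kp = tan^2(45 + phi/2) = tan^2(62.5) = 3.690172
Compute passive force:
Pp = 0.5 * Kp * gamma * H^2
Pp = 0.5 * 3.690172 * 16.2 * 2.9^2
Pp = 251.38 kN/m


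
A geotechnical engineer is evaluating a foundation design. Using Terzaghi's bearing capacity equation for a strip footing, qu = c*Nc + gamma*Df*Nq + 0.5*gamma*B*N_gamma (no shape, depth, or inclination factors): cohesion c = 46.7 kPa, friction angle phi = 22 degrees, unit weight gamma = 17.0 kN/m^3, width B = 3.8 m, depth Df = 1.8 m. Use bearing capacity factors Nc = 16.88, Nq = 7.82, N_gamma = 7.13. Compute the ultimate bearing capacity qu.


Compute qu = c*Nc + gamma*Df*Nq + 0.5*gamma*B*N_gamma
Term 1: 46.7 * 16.88 = 788.296
Term 2: 17.0 * 1.8 * 7.82 = 239.292
Term 3: 0.5 * 17.0 * 3.8 * 7.13 = 230.299
qu = 788.296 + 239.292 + 230.299
qu = 1257.89 kPa


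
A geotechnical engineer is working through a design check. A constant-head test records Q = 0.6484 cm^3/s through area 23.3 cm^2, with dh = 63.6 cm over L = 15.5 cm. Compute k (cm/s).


Compute hydraulic gradient:
i = dh / L = 63.6 / 15.5 = 4.10323
Then apply Darcy's law:
k = Q / (A * i)
k = 0.6484 / (23.3 * 4.10323)
k = 0.6484 / 95.6052
k = 0.006782 cm/s


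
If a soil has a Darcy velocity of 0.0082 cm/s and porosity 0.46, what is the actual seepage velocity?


Using v_s = v_d / n
v_s = 0.0082 / 0.46
v_s = 0.01783 cm/s


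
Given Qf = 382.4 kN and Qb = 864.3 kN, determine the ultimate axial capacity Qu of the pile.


Result: 1246.7 kN

Derivation:
Using Qu = Qf + Qb
Qu = 382.4 + 864.3
Qu = 1246.7 kN


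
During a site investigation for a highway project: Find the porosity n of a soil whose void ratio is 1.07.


Using the relation n = e / (1 + e)
n = 1.07 / (1 + 1.07)
n = 1.07 / 2.07
n = 0.5169


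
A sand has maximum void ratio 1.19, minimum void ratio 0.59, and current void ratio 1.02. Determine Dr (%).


Result: 28.33 %

Derivation:
Using Dr = (e_max - e) / (e_max - e_min) * 100
e_max - e = 1.19 - 1.02 = 0.17
e_max - e_min = 1.19 - 0.59 = 0.6
Dr = 0.17 / 0.6 * 100
Dr = 28.33 %


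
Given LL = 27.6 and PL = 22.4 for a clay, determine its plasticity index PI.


Result: 5.2

Derivation:
Using PI = LL - PL
PI = 27.6 - 22.4
PI = 5.2


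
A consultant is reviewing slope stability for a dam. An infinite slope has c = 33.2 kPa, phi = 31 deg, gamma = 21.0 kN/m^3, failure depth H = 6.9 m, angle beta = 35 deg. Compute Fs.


Using Fs = c / (gamma*H*sin(beta)*cos(beta)) + tan(phi)/tan(beta)
Cohesion contribution = 33.2 / (21.0*6.9*sin(35)*cos(35))
Cohesion contribution = 0.487656
Friction contribution = tan(31)/tan(35) = 0.858118
Fs = 0.487656 + 0.858118
Fs = 1.346


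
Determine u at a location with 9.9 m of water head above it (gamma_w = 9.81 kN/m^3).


Using u = gamma_w * h_w
u = 9.81 * 9.9
u = 97.12 kPa


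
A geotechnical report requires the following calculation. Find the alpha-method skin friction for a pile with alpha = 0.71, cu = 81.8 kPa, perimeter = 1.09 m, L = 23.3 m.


Using Qs = alpha * cu * perimeter * L
Qs = 0.71 * 81.8 * 1.09 * 23.3
Qs = 1475.01 kN


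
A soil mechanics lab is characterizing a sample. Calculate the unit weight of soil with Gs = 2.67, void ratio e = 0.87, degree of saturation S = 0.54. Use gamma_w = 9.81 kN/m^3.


Using gamma = gamma_w * (Gs + S*e) / (1 + e)
Numerator: Gs + S*e = 2.67 + 0.54*0.87 = 3.1398
Denominator: 1 + e = 1 + 0.87 = 1.87
gamma = 9.81 * 3.1398 / 1.87
gamma = 16.471 kN/m^3


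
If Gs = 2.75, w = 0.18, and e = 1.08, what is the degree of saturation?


Using S = Gs * w / e
S = 2.75 * 0.18 / 1.08
S = 0.4583


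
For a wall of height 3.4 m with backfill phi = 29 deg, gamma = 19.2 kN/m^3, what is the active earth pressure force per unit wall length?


Compute active earth pressure coefficient:
Ka = tan^2(45 - phi/2) = tan^2(30.5) = 0.346974
Compute active force:
Pa = 0.5 * Ka * gamma * H^2
Pa = 0.5 * 0.346974 * 19.2 * 3.4^2
Pa = 38.51 kN/m


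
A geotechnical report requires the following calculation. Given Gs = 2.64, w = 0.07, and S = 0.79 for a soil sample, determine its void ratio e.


Result: 0.2339

Derivation:
Using the relation e = Gs * w / S
e = 2.64 * 0.07 / 0.79
e = 0.2339


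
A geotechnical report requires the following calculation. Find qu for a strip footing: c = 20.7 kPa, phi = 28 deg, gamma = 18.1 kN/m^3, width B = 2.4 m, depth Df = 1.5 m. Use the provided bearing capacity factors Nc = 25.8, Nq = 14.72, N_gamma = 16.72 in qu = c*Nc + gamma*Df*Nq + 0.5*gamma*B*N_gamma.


Compute qu = c*Nc + gamma*Df*Nq + 0.5*gamma*B*N_gamma
Term 1: 20.7 * 25.8 = 534.06
Term 2: 18.1 * 1.5 * 14.72 = 399.648
Term 3: 0.5 * 18.1 * 2.4 * 16.72 = 363.1584
qu = 534.06 + 399.648 + 363.1584
qu = 1296.87 kPa


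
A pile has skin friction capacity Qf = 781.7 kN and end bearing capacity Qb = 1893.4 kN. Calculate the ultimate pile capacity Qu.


Using Qu = Qf + Qb
Qu = 781.7 + 1893.4
Qu = 2675.1 kN


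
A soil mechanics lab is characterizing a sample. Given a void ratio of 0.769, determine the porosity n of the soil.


Using the relation n = e / (1 + e)
n = 0.769 / (1 + 0.769)
n = 0.769 / 1.769
n = 0.4347


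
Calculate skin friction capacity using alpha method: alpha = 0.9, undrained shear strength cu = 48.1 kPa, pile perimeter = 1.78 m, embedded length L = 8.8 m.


Using Qs = alpha * cu * perimeter * L
Qs = 0.9 * 48.1 * 1.78 * 8.8
Qs = 678.09 kN


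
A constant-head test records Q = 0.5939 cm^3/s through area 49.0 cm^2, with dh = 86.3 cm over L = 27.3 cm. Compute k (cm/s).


Compute hydraulic gradient:
i = dh / L = 86.3 / 27.3 = 3.16117
Then apply Darcy's law:
k = Q / (A * i)
k = 0.5939 / (49.0 * 3.16117)
k = 0.5939 / 154.897
k = 0.003834 cm/s


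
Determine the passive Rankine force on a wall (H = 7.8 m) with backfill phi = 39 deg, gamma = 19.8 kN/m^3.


Compute passive earth pressure coefficient:
Kp = tan^2(45 + phi/2) = tan^2(64.5) = 4.395495
Compute passive force:
Pp = 0.5 * Kp * gamma * H^2
Pp = 0.5 * 4.395495 * 19.8 * 7.8^2
Pp = 2647.48 kN/m


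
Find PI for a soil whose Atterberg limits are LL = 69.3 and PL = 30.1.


Using PI = LL - PL
PI = 69.3 - 30.1
PI = 39.2


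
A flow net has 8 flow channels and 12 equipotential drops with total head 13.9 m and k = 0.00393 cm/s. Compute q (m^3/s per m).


Convert k to m/s for unit consistency with H:
k = 0.00393 cm/s = 0.00393 / 100 m/s = 3.93e-05 m/s
Using q = k * H * Nf / Nd
Nf / Nd = 8 / 12 = 0.6667
q = 3.93e-05 * 13.9 * 0.6667
q = 0.0003642 m^3/s per m


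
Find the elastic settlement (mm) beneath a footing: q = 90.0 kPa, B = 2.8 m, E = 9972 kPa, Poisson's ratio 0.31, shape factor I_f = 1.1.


Result: 25.126 mm

Derivation:
Using Se = q * B * (1 - nu^2) * I_f / E
1 - nu^2 = 1 - 0.31^2 = 0.9039
Se = 90.0 * 2.8 * 0.9039 * 1.1 / 9972
Se = 0.025126 m
Convert to mm: Se = 0.025126 * 1000 = 25.126 mm
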